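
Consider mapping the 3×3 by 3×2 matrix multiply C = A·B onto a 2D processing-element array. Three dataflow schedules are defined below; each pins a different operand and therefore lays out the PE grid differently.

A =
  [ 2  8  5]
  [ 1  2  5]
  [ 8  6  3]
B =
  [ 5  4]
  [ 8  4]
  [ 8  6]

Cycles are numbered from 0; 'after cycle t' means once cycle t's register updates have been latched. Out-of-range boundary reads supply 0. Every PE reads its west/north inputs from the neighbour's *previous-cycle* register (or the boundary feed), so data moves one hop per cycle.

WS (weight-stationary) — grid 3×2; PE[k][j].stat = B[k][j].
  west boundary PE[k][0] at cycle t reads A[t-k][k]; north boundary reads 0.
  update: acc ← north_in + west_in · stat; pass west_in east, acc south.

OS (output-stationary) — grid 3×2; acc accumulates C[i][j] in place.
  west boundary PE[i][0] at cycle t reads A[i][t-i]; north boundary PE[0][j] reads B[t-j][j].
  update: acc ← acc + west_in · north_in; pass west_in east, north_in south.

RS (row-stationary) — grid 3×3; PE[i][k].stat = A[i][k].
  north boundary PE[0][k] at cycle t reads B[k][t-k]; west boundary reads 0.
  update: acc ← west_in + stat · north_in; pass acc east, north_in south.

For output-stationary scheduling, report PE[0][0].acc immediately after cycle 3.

Tracing OS — 3×2 array, target PE[0][0]:
  0: (0,0).acc=10  regs=<2,5>
  1: (0,0).acc=74  regs=<8,8>
  2: (0,0).acc=114  regs=<5,8>
  3: (0,0).acc=114  regs=<0,0>

PE[0][0].acc = 114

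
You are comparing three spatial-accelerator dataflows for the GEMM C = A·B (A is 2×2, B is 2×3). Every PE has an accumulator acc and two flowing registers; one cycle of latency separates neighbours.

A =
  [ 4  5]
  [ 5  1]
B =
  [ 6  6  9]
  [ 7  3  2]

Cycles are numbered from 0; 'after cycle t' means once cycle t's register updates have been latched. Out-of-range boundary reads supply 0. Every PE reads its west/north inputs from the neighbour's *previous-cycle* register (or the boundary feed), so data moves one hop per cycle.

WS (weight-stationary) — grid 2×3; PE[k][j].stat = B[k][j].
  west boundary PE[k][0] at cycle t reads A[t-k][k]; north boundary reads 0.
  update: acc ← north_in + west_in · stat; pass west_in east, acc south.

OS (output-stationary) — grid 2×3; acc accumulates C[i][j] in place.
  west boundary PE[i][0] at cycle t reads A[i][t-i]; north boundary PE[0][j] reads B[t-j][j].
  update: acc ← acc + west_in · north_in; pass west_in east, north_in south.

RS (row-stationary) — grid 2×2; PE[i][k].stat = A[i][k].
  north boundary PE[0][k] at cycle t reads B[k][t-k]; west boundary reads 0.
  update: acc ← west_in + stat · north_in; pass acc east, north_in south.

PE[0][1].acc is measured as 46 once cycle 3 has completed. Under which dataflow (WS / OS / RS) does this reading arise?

dataflow = RS

WS (2×3 grid), PE[0][1]:
  c0 r0c1: 0 / 0 / 0
  c1 r0c1: 24 / 4 / 24
  c2 r0c1: 30 / 5 / 30
  c3 r0c1: 0 / 0 / 0
OS (2×3 grid), PE[0][1]:
  c0 r0c1: 0 / 0 / 0
  c1 r0c1: 24 / 4 / 6
  c2 r0c1: 39 / 5 / 3
  c3 r0c1: 39 / 0 / 0
RS (2×2 grid), PE[0][1]:
  c0 r0c1: 0 / 0 / 0
  c1 r0c1: 59 / 59 / 7
  c2 r0c1: 39 / 39 / 3
  c3 r0c1: 46 / 46 / 2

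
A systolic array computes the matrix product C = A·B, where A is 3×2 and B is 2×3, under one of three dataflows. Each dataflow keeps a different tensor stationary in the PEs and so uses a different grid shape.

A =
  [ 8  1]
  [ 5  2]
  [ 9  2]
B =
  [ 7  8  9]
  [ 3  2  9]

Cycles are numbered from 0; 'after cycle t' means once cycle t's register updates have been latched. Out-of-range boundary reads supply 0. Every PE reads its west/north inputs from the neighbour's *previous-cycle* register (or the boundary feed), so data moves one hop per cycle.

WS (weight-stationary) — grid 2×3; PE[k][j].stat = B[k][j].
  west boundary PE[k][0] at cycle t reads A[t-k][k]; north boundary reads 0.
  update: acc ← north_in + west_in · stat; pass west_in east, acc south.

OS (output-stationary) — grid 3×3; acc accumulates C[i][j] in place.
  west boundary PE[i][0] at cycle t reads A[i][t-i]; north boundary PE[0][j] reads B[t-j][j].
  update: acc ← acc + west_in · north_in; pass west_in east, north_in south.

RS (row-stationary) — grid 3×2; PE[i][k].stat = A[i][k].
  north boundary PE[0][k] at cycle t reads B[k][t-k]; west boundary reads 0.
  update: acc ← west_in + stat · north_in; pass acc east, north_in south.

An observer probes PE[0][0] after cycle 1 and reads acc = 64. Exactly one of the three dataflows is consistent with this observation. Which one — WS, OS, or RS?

dataflow = RS

— WS: 2×3; PE[0][0] trace:
  cycle 0: PE[0][0] → acc 56, east 8, south 56
  cycle 1: PE[0][0] → acc 35, east 5, south 35
— OS: 3×3; PE[0][0] trace:
  cycle 0: PE[0][0] → acc 56, east 8, south 7
  cycle 1: PE[0][0] → acc 59, east 1, south 3
— RS: 3×2; PE[0][0] trace:
  cycle 0: PE[0][0] → acc 56, east 56, south 7
  cycle 1: PE[0][0] → acc 64, east 64, south 8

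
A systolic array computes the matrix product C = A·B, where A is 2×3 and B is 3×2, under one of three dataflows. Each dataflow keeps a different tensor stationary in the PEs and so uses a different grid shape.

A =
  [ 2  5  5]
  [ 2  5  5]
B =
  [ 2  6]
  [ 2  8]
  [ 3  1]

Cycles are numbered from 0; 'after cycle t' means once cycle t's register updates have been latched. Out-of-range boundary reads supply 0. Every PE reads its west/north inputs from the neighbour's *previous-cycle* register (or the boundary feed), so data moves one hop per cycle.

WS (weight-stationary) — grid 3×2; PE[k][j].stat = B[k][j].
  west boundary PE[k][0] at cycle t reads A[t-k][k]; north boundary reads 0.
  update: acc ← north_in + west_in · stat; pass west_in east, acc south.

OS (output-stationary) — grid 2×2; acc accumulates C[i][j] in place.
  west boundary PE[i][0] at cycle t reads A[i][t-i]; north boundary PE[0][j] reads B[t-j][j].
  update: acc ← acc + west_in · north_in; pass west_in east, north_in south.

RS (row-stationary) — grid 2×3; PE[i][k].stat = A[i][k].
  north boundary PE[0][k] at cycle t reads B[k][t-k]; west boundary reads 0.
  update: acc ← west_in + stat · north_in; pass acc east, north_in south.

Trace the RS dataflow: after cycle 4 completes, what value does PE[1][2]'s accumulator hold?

Tracing RS — 2×3 array, target PE[1][2]:
  c0 r0c2: 0 / 0 / 0
  c0 r1c1: 0 / 0 / 0
  c0 r1c2: 0 / 0 / 0
  c1 r0c2: 0 / 0 / 0
  c1 r1c1: 0 / 0 / 0
  c1 r1c2: 0 / 0 / 0
  c2 r0c2: 29 / 29 / 3
  c2 r1c1: 14 / 14 / 2
  c2 r1c2: 0 / 0 / 0
  c3 r0c2: 57 / 57 / 1
  c3 r1c1: 52 / 52 / 8
  c3 r1c2: 29 / 29 / 3
  c4 r0c2: 0 / 0 / 0
  c4 r1c1: 0 / 0 / 0
  c4 r1c2: 57 / 57 / 1

PE[1][2].acc = 57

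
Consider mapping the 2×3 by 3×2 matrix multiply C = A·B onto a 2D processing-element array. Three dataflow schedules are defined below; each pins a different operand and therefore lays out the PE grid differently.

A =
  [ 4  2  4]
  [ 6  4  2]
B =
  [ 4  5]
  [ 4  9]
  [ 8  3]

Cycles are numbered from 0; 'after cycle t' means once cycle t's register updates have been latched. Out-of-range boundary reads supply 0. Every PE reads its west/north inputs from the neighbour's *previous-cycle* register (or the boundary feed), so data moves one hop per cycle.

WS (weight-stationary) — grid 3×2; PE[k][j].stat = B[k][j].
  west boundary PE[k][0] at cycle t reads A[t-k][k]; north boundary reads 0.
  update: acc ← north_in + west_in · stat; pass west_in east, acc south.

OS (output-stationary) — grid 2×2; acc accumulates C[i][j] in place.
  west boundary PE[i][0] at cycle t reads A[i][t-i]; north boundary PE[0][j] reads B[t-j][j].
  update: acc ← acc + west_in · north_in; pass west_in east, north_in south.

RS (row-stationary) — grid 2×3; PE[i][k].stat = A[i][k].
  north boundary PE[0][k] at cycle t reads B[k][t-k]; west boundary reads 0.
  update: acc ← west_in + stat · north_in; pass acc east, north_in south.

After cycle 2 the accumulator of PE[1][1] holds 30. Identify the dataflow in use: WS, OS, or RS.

dataflow = OS

— WS: 3×2; PE[1][1] trace:
  step 0 · PE1,1: acc=0; fwd→0 fwd↓0
  step 1 · PE1,1: acc=0; fwd→0 fwd↓0
  step 2 · PE1,1: acc=38; fwd→2 fwd↓38
— OS: 2×2; PE[1][1] trace:
  step 0 · PE1,1: acc=0; fwd→0 fwd↓0
  step 1 · PE1,1: acc=0; fwd→0 fwd↓0
  step 2 · PE1,1: acc=30; fwd→6 fwd↓5
— RS: 2×3; PE[1][1] trace:
  step 0 · PE1,1: acc=0; fwd→0 fwd↓0
  step 1 · PE1,1: acc=0; fwd→0 fwd↓0
  step 2 · PE1,1: acc=40; fwd→40 fwd↓4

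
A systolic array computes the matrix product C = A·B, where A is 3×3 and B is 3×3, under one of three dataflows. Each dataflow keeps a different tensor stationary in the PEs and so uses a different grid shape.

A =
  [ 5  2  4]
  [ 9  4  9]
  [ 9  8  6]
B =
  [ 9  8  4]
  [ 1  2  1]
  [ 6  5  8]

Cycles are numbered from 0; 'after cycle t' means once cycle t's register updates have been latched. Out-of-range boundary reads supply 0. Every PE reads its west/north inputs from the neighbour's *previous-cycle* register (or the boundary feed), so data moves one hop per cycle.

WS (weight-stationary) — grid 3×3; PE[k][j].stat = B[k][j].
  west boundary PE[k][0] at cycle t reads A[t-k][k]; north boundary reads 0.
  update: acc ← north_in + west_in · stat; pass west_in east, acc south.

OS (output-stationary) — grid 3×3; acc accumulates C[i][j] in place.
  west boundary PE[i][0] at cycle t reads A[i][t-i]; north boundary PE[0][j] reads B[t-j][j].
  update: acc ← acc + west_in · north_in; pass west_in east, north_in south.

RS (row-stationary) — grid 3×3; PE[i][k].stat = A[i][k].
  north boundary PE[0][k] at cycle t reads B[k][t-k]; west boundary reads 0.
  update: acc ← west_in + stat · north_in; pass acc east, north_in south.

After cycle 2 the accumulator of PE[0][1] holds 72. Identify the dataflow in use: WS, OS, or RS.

dataflow = WS

— WS: 3×3; PE[0][1] trace:
  after 0 — PE[0][1] acc=0, pass-E 0, pass-S 0
  after 1 — PE[0][1] acc=40, pass-E 5, pass-S 40
  after 2 — PE[0][1] acc=72, pass-E 9, pass-S 72
— OS: 3×3; PE[0][1] trace:
  after 0 — PE[0][1] acc=0, pass-E 0, pass-S 0
  after 1 — PE[0][1] acc=40, pass-E 5, pass-S 8
  after 2 — PE[0][1] acc=44, pass-E 2, pass-S 2
— RS: 3×3; PE[0][1] trace:
  after 0 — PE[0][1] acc=0, pass-E 0, pass-S 0
  after 1 — PE[0][1] acc=47, pass-E 47, pass-S 1
  after 2 — PE[0][1] acc=44, pass-E 44, pass-S 2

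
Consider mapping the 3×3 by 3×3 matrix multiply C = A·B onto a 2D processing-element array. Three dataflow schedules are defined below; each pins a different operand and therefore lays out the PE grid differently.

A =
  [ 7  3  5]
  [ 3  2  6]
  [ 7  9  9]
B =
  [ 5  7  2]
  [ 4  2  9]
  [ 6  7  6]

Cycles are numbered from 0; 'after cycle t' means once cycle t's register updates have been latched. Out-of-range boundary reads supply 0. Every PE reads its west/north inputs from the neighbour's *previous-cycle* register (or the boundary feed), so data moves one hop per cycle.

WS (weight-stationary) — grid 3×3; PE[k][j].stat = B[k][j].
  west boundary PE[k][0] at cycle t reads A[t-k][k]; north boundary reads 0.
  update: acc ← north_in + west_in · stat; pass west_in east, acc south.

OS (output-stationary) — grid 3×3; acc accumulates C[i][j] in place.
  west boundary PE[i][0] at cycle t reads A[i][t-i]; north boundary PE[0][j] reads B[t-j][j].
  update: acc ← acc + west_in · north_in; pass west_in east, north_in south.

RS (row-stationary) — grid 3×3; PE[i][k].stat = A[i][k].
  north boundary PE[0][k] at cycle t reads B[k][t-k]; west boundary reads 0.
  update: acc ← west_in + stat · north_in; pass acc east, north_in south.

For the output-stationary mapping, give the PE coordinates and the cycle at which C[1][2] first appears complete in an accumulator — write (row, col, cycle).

Under OS, C[1][2] lands at PE[1][2]:
  c0 r1c2: 0 / 0 / 0
  c1 r1c2: 0 / 0 / 0
  c2 r1c2: 0 / 0 / 0
  c3 r1c2: 6 / 3 / 2
  c4 r1c2: 24 / 2 / 9
  c5 r1c2: 60 / 6 / 6

(row, col, cycle) = (1, 2, 5)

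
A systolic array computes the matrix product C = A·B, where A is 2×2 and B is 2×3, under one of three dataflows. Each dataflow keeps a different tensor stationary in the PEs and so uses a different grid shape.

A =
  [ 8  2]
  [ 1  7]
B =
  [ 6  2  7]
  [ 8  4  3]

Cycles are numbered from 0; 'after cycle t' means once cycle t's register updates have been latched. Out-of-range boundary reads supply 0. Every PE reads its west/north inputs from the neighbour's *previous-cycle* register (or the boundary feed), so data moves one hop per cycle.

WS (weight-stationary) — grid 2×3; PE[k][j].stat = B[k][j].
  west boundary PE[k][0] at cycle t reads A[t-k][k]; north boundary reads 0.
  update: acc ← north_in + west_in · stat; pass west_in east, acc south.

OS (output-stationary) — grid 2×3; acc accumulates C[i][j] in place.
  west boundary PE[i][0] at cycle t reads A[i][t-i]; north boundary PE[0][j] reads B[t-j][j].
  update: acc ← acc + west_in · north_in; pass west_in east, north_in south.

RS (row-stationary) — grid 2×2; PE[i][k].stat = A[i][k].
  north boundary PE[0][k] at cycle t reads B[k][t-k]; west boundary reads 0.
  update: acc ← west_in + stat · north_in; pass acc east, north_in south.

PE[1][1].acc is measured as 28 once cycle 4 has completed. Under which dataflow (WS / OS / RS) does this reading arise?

— WS: 2×3; PE[1][1] trace:
  @0  [1,1]  acc 0  |  →0  ↓0
  @1  [1,1]  acc 0  |  →0  ↓0
  @2  [1,1]  acc 24  |  →2  ↓24
  @3  [1,1]  acc 30  |  →7  ↓30
  @4  [1,1]  acc 0  |  →0  ↓0
— OS: 2×3; PE[1][1] trace:
  @0  [1,1]  acc 0  |  →0  ↓0
  @1  [1,1]  acc 0  |  →0  ↓0
  @2  [1,1]  acc 2  |  →1  ↓2
  @3  [1,1]  acc 30  |  →7  ↓4
  @4  [1,1]  acc 30  |  →0  ↓0
— RS: 2×2; PE[1][1] trace:
  @0  [1,1]  acc 0  |  →0  ↓0
  @1  [1,1]  acc 0  |  →0  ↓0
  @2  [1,1]  acc 62  |  →62  ↓8
  @3  [1,1]  acc 30  |  →30  ↓4
  @4  [1,1]  acc 28  |  →28  ↓3

dataflow = RS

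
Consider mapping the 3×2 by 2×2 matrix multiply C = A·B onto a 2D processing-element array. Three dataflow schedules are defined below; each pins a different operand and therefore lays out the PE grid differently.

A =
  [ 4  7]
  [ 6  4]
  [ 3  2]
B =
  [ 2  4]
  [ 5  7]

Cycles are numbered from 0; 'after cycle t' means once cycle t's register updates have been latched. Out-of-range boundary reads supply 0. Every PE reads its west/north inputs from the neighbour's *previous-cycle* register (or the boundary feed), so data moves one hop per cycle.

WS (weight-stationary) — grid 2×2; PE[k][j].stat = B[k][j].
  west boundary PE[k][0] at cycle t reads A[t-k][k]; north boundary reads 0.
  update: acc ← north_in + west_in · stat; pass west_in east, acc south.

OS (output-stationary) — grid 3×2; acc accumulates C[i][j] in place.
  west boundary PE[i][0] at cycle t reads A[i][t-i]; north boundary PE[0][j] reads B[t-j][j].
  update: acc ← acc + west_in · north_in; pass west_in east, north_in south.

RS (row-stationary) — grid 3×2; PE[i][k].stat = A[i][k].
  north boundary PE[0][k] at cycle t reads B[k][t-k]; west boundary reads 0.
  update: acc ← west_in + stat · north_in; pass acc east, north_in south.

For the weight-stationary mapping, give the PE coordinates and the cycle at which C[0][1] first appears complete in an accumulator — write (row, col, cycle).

WS — PE[1][1] is where C[0][1] collects:
  c0 r1c1: 0 / 0 / 0
  c1 r1c1: 0 / 0 / 0
  c2 r1c1: 65 / 7 / 65

(row, col, cycle) = (1, 1, 2)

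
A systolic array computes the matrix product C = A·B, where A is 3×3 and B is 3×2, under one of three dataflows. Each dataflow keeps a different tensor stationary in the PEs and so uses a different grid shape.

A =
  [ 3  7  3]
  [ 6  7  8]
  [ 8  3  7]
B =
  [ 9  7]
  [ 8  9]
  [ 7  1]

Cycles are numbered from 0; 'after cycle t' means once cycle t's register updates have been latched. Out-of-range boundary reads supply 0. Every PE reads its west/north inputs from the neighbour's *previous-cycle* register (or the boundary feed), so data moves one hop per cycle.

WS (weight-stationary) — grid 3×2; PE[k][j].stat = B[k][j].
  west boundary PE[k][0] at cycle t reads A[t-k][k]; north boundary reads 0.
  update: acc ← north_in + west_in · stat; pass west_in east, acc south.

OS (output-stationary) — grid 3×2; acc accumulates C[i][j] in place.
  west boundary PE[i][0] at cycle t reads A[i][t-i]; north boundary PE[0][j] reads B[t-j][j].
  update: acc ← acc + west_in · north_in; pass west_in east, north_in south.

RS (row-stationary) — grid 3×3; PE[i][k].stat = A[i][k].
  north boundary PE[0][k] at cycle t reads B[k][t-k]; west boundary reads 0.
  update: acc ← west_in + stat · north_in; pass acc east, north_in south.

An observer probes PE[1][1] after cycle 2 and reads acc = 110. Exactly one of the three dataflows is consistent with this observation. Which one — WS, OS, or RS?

WS [3×2] PE[1][1] across cycles:
  @0  [1,1]  acc 0  |  →0  ↓0
  @1  [1,1]  acc 0  |  →0  ↓0
  @2  [1,1]  acc 84  |  →7  ↓84
OS [3×2] PE[1][1] across cycles:
  @0  [1,1]  acc 0  |  →0  ↓0
  @1  [1,1]  acc 0  |  →0  ↓0
  @2  [1,1]  acc 42  |  →6  ↓7
RS [3×3] PE[1][1] across cycles:
  @0  [1,1]  acc 0  |  →0  ↓0
  @1  [1,1]  acc 0  |  →0  ↓0
  @2  [1,1]  acc 110  |  →110  ↓8

dataflow = RS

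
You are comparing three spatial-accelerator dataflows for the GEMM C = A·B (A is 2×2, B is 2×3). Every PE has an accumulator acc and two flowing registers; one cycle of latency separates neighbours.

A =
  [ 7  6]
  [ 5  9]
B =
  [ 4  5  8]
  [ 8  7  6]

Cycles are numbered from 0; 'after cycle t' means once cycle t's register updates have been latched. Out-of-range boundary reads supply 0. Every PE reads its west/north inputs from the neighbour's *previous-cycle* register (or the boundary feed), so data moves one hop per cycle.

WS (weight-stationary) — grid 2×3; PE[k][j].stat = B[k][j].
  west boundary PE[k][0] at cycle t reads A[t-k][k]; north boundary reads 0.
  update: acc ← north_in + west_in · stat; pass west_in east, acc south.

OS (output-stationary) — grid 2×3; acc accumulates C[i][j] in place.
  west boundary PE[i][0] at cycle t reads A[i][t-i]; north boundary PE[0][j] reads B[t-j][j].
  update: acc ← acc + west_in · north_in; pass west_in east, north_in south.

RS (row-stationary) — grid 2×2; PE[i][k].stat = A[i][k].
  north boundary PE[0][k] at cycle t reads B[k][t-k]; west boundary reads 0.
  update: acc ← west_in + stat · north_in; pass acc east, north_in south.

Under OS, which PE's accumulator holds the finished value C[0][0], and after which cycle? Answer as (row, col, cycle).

(row, col, cycle) = (0, 0, 1)

OS — PE[0][0] is where C[0][0] collects:
  [0] (0,0) acc=28 (h:7 v:4)
  [1] (0,0) acc=76 (h:6 v:8)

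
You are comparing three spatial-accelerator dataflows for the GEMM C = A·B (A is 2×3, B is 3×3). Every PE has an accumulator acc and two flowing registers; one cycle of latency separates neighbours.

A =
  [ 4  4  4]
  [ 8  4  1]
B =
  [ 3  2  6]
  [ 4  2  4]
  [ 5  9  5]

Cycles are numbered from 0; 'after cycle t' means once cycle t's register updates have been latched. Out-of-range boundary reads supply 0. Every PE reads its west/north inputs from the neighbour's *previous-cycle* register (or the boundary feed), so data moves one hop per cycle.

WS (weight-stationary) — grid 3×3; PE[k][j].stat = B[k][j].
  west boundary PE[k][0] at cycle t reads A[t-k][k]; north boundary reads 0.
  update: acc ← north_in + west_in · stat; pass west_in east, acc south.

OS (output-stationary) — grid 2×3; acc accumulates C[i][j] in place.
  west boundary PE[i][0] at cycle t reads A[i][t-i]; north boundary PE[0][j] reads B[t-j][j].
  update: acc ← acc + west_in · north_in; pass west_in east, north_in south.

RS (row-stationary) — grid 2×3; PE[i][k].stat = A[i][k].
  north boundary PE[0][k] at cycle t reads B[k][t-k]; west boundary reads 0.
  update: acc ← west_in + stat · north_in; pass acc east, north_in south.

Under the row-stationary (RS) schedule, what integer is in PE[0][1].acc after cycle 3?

RS on a 2×3 grid — tracing PE[0][1] and its feeders:
  [0] (0,0) acc=12 (h:12 v:3)
  [0] (0,1) acc=0 (h:0 v:0)
  [1] (0,0) acc=8 (h:8 v:2)
  [1] (0,1) acc=28 (h:28 v:4)
  [2] (0,0) acc=24 (h:24 v:6)
  [2] (0,1) acc=16 (h:16 v:2)
  [3] (0,0) acc=0 (h:0 v:0)
  [3] (0,1) acc=40 (h:40 v:4)

PE[0][1].acc = 40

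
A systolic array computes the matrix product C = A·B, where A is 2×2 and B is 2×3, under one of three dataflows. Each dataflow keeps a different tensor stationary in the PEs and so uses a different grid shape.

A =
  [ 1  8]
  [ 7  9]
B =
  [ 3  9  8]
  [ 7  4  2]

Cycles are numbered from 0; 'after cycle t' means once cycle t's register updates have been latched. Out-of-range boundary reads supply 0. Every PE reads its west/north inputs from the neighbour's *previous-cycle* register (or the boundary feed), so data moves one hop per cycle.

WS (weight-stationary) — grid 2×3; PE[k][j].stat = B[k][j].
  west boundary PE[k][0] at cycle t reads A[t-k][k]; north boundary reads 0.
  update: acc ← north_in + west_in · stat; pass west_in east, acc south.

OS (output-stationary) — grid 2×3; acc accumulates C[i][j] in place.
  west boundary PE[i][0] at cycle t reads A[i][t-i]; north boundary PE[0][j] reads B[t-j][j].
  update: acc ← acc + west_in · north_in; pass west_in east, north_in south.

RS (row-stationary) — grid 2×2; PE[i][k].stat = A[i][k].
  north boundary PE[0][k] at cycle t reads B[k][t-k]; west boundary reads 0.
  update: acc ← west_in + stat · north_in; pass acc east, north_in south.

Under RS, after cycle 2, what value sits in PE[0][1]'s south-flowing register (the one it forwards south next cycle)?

RS 2×2: PE[0][1] cycle-by-cycle (with neighbour feeds):
  after 0 — PE[0][0] acc=3, pass-E 3, pass-S 3
  after 0 — PE[0][1] acc=0, pass-E 0, pass-S 0
  after 1 — PE[0][0] acc=9, pass-E 9, pass-S 9
  after 1 — PE[0][1] acc=59, pass-E 59, pass-S 7
  after 2 — PE[0][0] acc=8, pass-E 8, pass-S 8
  after 2 — PE[0][1] acc=41, pass-E 41, pass-S 4

register = 4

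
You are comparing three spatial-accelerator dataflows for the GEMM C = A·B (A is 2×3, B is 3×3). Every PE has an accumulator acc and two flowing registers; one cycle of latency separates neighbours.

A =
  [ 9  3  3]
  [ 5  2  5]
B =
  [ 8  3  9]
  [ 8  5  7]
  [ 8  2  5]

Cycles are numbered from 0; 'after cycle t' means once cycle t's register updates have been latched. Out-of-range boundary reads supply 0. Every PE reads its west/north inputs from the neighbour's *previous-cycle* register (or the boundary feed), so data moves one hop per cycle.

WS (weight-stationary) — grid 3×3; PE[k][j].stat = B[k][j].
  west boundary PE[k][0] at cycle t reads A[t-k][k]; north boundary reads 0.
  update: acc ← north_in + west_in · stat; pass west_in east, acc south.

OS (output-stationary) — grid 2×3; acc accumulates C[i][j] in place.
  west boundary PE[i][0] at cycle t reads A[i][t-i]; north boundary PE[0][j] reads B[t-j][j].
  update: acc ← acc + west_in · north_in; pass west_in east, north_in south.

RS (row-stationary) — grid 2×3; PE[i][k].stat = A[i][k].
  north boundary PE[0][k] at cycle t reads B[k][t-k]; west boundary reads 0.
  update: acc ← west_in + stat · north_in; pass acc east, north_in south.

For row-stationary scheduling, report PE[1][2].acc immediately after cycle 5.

PE[1][2].acc = 84

RS (2×3). Following PE[1][2] plus its west/north inputs:
  step 0 · PE0,2: acc=0; fwd→0 fwd↓0
  step 0 · PE1,1: acc=0; fwd→0 fwd↓0
  step 0 · PE1,2: acc=0; fwd→0 fwd↓0
  step 1 · PE0,2: acc=0; fwd→0 fwd↓0
  step 1 · PE1,1: acc=0; fwd→0 fwd↓0
  step 1 · PE1,2: acc=0; fwd→0 fwd↓0
  step 2 · PE0,2: acc=120; fwd→120 fwd↓8
  step 2 · PE1,1: acc=56; fwd→56 fwd↓8
  step 2 · PE1,2: acc=0; fwd→0 fwd↓0
  step 3 · PE0,2: acc=48; fwd→48 fwd↓2
  step 3 · PE1,1: acc=25; fwd→25 fwd↓5
  step 3 · PE1,2: acc=96; fwd→96 fwd↓8
  step 4 · PE0,2: acc=117; fwd→117 fwd↓5
  step 4 · PE1,1: acc=59; fwd→59 fwd↓7
  step 4 · PE1,2: acc=35; fwd→35 fwd↓2
  step 5 · PE0,2: acc=0; fwd→0 fwd↓0
  step 5 · PE1,1: acc=0; fwd→0 fwd↓0
  step 5 · PE1,2: acc=84; fwd→84 fwd↓5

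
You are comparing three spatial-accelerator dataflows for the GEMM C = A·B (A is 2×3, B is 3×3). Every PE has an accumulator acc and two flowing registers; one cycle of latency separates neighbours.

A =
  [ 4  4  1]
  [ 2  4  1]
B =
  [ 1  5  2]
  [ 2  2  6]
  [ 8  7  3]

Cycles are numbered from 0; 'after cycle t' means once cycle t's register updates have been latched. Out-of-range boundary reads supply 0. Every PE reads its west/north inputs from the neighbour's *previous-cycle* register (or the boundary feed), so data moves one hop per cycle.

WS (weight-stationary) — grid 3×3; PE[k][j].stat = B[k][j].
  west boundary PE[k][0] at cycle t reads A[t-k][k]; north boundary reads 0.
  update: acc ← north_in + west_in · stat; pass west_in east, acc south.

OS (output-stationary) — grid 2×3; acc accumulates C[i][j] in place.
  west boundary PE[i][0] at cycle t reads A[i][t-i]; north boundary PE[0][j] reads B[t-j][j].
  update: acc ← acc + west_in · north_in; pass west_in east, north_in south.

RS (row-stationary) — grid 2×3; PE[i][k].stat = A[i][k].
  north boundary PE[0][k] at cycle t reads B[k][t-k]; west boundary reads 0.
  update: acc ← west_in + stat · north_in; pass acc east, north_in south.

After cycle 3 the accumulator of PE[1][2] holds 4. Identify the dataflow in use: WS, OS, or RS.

— WS: 3×3; PE[1][2] trace:
  t=0 PE[1][2]: acc=0 h=0 v=0
  t=1 PE[1][2]: acc=0 h=0 v=0
  t=2 PE[1][2]: acc=0 h=0 v=0
  t=3 PE[1][2]: acc=32 h=4 v=32
— OS: 2×3; PE[1][2] trace:
  t=0 PE[1][2]: acc=0 h=0 v=0
  t=1 PE[1][2]: acc=0 h=0 v=0
  t=2 PE[1][2]: acc=0 h=0 v=0
  t=3 PE[1][2]: acc=4 h=2 v=2
— RS: 2×3; PE[1][2] trace:
  t=0 PE[1][2]: acc=0 h=0 v=0
  t=1 PE[1][2]: acc=0 h=0 v=0
  t=2 PE[1][2]: acc=0 h=0 v=0
  t=3 PE[1][2]: acc=18 h=18 v=8

dataflow = OS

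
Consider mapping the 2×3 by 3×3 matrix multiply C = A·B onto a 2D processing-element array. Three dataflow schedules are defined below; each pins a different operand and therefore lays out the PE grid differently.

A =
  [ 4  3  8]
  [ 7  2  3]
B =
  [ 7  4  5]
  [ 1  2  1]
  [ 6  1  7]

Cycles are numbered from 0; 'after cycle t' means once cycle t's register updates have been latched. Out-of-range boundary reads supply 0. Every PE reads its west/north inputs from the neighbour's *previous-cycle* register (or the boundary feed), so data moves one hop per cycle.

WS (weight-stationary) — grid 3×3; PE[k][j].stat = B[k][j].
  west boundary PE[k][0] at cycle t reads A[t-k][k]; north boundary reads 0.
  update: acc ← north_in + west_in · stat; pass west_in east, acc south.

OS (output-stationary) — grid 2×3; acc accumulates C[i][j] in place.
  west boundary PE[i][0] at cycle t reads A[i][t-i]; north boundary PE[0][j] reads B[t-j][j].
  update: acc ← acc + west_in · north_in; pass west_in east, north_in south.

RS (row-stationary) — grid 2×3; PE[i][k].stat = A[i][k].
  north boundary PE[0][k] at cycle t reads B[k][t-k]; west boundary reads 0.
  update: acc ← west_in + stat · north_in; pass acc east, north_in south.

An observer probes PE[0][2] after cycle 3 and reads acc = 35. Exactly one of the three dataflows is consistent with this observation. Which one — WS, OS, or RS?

dataflow = WS

WS (3×3 grid), PE[0][2]:
  t=0 PE[0][2]: acc=0 h=0 v=0
  t=1 PE[0][2]: acc=0 h=0 v=0
  t=2 PE[0][2]: acc=20 h=4 v=20
  t=3 PE[0][2]: acc=35 h=7 v=35
OS (2×3 grid), PE[0][2]:
  t=0 PE[0][2]: acc=0 h=0 v=0
  t=1 PE[0][2]: acc=0 h=0 v=0
  t=2 PE[0][2]: acc=20 h=4 v=5
  t=3 PE[0][2]: acc=23 h=3 v=1
RS (2×3 grid), PE[0][2]:
  t=0 PE[0][2]: acc=0 h=0 v=0
  t=1 PE[0][2]: acc=0 h=0 v=0
  t=2 PE[0][2]: acc=79 h=79 v=6
  t=3 PE[0][2]: acc=30 h=30 v=1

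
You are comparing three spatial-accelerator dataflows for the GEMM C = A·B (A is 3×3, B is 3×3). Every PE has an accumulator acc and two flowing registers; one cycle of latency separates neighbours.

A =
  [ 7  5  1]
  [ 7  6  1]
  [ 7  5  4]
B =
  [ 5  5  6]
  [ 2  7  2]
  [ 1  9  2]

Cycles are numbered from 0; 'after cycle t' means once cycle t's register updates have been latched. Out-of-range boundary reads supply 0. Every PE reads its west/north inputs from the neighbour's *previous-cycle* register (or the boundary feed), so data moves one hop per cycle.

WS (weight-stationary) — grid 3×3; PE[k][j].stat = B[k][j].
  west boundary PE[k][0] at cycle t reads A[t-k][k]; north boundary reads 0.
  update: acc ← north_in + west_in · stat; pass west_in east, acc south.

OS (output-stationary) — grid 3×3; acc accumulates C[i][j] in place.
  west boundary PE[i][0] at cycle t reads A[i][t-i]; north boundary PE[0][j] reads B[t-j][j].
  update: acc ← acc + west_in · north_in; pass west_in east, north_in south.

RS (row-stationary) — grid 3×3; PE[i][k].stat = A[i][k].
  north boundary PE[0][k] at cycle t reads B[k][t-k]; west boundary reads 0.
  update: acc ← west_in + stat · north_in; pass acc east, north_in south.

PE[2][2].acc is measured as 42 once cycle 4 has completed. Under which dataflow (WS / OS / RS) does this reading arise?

— WS: 3×3; PE[2][2] trace:
  @0  [2,2]  acc 0  |  →0  ↓0
  @1  [2,2]  acc 0  |  →0  ↓0
  @2  [2,2]  acc 0  |  →0  ↓0
  @3  [2,2]  acc 0  |  →0  ↓0
  @4  [2,2]  acc 54  |  →1  ↓54
— OS: 3×3; PE[2][2] trace:
  @0  [2,2]  acc 0  |  →0  ↓0
  @1  [2,2]  acc 0  |  →0  ↓0
  @2  [2,2]  acc 0  |  →0  ↓0
  @3  [2,2]  acc 0  |  →0  ↓0
  @4  [2,2]  acc 42  |  →7  ↓6
— RS: 3×3; PE[2][2] trace:
  @0  [2,2]  acc 0  |  →0  ↓0
  @1  [2,2]  acc 0  |  →0  ↓0
  @2  [2,2]  acc 0  |  →0  ↓0
  @3  [2,2]  acc 0  |  →0  ↓0
  @4  [2,2]  acc 49  |  →49  ↓1

dataflow = OS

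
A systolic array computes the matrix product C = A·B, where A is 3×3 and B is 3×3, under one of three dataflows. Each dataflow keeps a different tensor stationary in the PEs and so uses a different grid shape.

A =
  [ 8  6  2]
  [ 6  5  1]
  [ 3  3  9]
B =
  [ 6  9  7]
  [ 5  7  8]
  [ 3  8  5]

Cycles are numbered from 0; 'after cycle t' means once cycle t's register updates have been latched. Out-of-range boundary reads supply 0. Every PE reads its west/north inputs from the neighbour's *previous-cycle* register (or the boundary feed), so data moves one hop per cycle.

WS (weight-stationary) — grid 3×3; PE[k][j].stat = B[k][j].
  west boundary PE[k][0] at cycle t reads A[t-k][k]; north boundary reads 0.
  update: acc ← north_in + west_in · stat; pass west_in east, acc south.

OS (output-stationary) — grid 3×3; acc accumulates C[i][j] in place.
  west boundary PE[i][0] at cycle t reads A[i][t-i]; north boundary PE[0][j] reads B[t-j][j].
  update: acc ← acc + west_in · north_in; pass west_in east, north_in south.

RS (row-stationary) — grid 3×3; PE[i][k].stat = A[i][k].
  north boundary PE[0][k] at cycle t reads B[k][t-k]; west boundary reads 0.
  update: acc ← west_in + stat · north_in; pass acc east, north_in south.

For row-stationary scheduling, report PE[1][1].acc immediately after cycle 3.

RS on a 3×3 grid — tracing PE[1][1] and its feeders:
  t=0 PE[0][1]: acc=0 h=0 v=0
  t=0 PE[1][0]: acc=0 h=0 v=0
  t=0 PE[1][1]: acc=0 h=0 v=0
  t=1 PE[0][1]: acc=78 h=78 v=5
  t=1 PE[1][0]: acc=36 h=36 v=6
  t=1 PE[1][1]: acc=0 h=0 v=0
  t=2 PE[0][1]: acc=114 h=114 v=7
  t=2 PE[1][0]: acc=54 h=54 v=9
  t=2 PE[1][1]: acc=61 h=61 v=5
  t=3 PE[0][1]: acc=104 h=104 v=8
  t=3 PE[1][0]: acc=42 h=42 v=7
  t=3 PE[1][1]: acc=89 h=89 v=7

PE[1][1].acc = 89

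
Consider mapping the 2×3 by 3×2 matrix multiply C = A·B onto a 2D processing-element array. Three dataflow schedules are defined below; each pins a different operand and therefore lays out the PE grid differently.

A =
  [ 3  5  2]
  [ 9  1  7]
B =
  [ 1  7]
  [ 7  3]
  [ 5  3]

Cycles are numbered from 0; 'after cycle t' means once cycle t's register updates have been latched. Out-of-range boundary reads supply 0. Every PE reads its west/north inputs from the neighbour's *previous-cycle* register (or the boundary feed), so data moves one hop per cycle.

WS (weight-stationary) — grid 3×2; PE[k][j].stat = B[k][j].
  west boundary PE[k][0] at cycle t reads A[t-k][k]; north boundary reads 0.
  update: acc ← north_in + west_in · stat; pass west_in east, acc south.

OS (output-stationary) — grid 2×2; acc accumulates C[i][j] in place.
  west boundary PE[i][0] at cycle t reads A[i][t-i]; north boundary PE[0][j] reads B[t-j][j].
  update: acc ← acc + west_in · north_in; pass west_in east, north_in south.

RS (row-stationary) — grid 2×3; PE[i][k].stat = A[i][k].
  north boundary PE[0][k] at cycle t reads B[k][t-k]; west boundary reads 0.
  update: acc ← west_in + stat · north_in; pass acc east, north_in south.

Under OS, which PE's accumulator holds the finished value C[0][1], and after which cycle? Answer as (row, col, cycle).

(row, col, cycle) = (0, 1, 3)

Under OS, C[0][1] lands at PE[0][1]:
  cycle 0: PE[0][1] → acc 0, east 0, south 0
  cycle 1: PE[0][1] → acc 21, east 3, south 7
  cycle 2: PE[0][1] → acc 36, east 5, south 3
  cycle 3: PE[0][1] → acc 42, east 2, south 3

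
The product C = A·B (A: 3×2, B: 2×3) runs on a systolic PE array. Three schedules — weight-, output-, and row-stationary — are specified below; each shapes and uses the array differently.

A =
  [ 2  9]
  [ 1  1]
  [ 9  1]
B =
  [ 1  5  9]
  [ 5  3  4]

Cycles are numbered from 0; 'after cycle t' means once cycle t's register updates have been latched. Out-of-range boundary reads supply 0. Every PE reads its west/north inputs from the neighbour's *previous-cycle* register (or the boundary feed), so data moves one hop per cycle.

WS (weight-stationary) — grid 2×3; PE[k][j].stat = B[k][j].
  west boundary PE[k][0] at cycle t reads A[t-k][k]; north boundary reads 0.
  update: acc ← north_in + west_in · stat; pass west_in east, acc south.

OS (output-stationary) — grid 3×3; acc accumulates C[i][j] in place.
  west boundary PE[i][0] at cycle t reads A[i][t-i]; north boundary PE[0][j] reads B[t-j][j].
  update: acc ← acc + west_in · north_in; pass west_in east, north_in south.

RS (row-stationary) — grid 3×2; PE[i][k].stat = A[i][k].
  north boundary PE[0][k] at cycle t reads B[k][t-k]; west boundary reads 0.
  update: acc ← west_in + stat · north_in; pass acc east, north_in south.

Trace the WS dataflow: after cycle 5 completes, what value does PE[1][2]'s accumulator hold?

WS (2×3). Following PE[1][2] plus its west/north inputs:
  @0  [0,2]  acc 0  |  →0  ↓0
  @0  [1,1]  acc 0  |  →0  ↓0
  @0  [1,2]  acc 0  |  →0  ↓0
  @1  [0,2]  acc 0  |  →0  ↓0
  @1  [1,1]  acc 0  |  →0  ↓0
  @1  [1,2]  acc 0  |  →0  ↓0
  @2  [0,2]  acc 18  |  →2  ↓18
  @2  [1,1]  acc 37  |  →9  ↓37
  @2  [1,2]  acc 0  |  →0  ↓0
  @3  [0,2]  acc 9  |  →1  ↓9
  @3  [1,1]  acc 8  |  →1  ↓8
  @3  [1,2]  acc 54  |  →9  ↓54
  @4  [0,2]  acc 81  |  →9  ↓81
  @4  [1,1]  acc 48  |  →1  ↓48
  @4  [1,2]  acc 13  |  →1  ↓13
  @5  [0,2]  acc 0  |  →0  ↓0
  @5  [1,1]  acc 0  |  →0  ↓0
  @5  [1,2]  acc 85  |  →1  ↓85

PE[1][2].acc = 85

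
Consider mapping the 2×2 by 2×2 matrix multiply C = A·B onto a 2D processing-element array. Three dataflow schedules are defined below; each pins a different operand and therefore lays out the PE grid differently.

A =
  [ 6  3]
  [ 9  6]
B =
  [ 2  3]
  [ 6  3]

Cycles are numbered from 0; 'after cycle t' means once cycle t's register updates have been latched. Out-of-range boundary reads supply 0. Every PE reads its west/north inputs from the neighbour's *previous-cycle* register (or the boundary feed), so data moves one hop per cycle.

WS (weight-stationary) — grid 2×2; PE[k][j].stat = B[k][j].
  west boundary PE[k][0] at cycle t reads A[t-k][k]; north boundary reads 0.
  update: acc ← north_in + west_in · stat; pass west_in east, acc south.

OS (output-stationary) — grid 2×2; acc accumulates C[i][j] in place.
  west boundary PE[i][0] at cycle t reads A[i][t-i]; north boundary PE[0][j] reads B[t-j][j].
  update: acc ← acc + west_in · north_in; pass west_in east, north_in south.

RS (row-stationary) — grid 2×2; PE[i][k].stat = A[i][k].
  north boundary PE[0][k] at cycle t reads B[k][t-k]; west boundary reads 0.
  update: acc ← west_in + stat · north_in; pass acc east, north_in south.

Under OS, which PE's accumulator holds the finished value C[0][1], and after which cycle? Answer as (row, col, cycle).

OS: C[0][1] accumulates in PE[0][1]:
  @0  [0,1]  acc 0  |  →0  ↓0
  @1  [0,1]  acc 18  |  →6  ↓3
  @2  [0,1]  acc 27  |  →3  ↓3

(row, col, cycle) = (0, 1, 2)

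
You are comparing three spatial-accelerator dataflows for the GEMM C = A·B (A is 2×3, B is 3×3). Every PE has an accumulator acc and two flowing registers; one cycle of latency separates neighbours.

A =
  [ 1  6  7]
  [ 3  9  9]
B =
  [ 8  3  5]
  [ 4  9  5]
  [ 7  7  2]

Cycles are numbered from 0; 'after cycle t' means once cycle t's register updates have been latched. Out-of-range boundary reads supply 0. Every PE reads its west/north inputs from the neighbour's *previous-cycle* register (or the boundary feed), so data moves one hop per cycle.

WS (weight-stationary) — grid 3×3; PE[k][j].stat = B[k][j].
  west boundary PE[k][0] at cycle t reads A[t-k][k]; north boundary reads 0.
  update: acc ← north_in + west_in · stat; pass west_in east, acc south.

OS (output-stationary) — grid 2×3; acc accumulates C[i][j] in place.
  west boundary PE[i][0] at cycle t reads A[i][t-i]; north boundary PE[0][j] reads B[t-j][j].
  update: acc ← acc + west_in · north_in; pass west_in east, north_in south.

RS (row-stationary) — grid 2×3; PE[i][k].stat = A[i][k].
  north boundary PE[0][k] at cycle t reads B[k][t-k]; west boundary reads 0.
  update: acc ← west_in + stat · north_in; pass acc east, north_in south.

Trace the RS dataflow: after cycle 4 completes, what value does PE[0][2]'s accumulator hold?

PE[0][2].acc = 49

RS (2×3). Following PE[0][2] plus its west/north inputs:
  cycle 0: PE[0][1] → acc 0, east 0, south 0
  cycle 0: PE[0][2] → acc 0, east 0, south 0
  cycle 1: PE[0][1] → acc 32, east 32, south 4
  cycle 1: PE[0][2] → acc 0, east 0, south 0
  cycle 2: PE[0][1] → acc 57, east 57, south 9
  cycle 2: PE[0][2] → acc 81, east 81, south 7
  cycle 3: PE[0][1] → acc 35, east 35, south 5
  cycle 3: PE[0][2] → acc 106, east 106, south 7
  cycle 4: PE[0][1] → acc 0, east 0, south 0
  cycle 4: PE[0][2] → acc 49, east 49, south 2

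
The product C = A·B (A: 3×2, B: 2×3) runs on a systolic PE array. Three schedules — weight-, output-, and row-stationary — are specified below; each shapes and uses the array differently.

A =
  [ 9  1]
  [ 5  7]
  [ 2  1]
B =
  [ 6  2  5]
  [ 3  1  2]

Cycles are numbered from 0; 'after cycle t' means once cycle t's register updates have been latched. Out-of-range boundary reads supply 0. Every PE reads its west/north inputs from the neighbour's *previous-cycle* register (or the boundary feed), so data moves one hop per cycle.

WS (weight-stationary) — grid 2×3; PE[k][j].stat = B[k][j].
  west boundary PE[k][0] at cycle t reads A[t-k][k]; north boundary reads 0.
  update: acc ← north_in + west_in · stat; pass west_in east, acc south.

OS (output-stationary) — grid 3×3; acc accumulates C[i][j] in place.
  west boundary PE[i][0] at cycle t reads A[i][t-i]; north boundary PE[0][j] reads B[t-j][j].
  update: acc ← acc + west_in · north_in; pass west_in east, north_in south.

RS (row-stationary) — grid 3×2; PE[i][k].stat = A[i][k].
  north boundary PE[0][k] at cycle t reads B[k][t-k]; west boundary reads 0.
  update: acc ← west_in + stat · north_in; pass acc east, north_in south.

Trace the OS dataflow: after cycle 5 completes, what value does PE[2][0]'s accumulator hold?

OS on a 3×3 grid — tracing PE[2][0] and its feeders:
  cycle 0: PE[1][0] → acc 0, east 0, south 0
  cycle 0: PE[2][0] → acc 0, east 0, south 0
  cycle 1: PE[1][0] → acc 30, east 5, south 6
  cycle 1: PE[2][0] → acc 0, east 0, south 0
  cycle 2: PE[1][0] → acc 51, east 7, south 3
  cycle 2: PE[2][0] → acc 12, east 2, south 6
  cycle 3: PE[1][0] → acc 51, east 0, south 0
  cycle 3: PE[2][0] → acc 15, east 1, south 3
  cycle 4: PE[1][0] → acc 51, east 0, south 0
  cycle 4: PE[2][0] → acc 15, east 0, south 0
  cycle 5: PE[1][0] → acc 51, east 0, south 0
  cycle 5: PE[2][0] → acc 15, east 0, south 0

PE[2][0].acc = 15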